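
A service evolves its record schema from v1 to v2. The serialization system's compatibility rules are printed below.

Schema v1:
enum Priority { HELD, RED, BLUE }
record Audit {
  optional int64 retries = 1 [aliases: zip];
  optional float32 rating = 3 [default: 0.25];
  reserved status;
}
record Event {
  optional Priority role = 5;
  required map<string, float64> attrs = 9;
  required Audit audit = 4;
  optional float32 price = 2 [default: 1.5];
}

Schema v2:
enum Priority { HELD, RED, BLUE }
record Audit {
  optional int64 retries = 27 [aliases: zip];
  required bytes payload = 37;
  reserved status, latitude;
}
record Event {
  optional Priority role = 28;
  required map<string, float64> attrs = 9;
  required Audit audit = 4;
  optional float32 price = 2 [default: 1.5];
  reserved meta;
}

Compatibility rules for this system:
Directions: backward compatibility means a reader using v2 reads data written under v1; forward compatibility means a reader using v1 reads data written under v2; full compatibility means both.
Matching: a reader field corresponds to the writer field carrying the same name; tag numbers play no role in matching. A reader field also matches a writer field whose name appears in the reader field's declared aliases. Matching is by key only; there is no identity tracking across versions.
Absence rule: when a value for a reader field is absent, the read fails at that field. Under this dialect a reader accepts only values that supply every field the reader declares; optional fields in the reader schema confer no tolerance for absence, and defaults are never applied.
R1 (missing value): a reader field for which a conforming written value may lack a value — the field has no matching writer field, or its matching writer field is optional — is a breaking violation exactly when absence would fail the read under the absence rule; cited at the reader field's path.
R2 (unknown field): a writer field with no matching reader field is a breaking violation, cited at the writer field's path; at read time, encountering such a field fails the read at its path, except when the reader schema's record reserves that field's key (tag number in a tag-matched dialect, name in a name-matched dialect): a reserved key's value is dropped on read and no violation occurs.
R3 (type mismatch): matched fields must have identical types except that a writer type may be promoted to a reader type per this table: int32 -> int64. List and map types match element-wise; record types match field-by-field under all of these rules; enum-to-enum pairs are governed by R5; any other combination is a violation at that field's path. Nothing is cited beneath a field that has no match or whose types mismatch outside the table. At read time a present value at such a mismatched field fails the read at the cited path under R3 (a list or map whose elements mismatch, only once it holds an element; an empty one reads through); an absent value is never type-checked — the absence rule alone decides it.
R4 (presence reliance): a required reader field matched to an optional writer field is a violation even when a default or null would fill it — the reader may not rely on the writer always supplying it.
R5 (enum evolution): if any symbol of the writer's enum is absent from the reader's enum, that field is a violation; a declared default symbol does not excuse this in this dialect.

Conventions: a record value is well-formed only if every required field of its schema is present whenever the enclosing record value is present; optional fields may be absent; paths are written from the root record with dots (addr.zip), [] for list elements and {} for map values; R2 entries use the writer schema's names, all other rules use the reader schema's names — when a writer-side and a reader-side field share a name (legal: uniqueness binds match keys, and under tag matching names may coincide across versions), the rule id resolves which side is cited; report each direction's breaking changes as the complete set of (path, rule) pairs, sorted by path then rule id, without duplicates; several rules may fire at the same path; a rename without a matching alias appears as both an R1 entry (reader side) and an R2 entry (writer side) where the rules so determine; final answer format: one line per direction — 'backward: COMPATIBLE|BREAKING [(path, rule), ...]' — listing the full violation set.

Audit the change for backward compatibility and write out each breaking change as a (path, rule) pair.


backward: BREAKING [(audit.payload, R1), (audit.rating, R2), (audit.retries, R1), (price, R1), (role, R1)]

each type pair in Event: writer, then reader
backward on Event — v2 reading data written by v1:
  role: Priority -> Priority, writer optional; from role
  attrs: map<string, float64> -> map<string, float64>, writer required; from attrs
  audit: Audit -> Audit, writer required; from audit
  price: float32 -> float32, writer optional; from price
  audit.retries: int64 -> int64, writer optional; from audit.retries
  audit.payload: no writer match
  writer field audit.rating has no reader counterpart
  breaking: (audit.payload, R1)
  breaking: (audit.rating, R2)
  breaking: (audit.retries, R1)
  breaking: (price, R1)
  breaking: (role, R1)
  => 5 violation(s): backward is BREAKING for Event
the other Event changes do not affect what is asked:
  field retries in record Audit: tag 1 changed to 27 -> no rule fires on it in Event's dialect; the asked verdict holds
  field role in record Event: tag 5 changed to 28 -> no rule fires on it in Event's dialect; the asked verdict holds


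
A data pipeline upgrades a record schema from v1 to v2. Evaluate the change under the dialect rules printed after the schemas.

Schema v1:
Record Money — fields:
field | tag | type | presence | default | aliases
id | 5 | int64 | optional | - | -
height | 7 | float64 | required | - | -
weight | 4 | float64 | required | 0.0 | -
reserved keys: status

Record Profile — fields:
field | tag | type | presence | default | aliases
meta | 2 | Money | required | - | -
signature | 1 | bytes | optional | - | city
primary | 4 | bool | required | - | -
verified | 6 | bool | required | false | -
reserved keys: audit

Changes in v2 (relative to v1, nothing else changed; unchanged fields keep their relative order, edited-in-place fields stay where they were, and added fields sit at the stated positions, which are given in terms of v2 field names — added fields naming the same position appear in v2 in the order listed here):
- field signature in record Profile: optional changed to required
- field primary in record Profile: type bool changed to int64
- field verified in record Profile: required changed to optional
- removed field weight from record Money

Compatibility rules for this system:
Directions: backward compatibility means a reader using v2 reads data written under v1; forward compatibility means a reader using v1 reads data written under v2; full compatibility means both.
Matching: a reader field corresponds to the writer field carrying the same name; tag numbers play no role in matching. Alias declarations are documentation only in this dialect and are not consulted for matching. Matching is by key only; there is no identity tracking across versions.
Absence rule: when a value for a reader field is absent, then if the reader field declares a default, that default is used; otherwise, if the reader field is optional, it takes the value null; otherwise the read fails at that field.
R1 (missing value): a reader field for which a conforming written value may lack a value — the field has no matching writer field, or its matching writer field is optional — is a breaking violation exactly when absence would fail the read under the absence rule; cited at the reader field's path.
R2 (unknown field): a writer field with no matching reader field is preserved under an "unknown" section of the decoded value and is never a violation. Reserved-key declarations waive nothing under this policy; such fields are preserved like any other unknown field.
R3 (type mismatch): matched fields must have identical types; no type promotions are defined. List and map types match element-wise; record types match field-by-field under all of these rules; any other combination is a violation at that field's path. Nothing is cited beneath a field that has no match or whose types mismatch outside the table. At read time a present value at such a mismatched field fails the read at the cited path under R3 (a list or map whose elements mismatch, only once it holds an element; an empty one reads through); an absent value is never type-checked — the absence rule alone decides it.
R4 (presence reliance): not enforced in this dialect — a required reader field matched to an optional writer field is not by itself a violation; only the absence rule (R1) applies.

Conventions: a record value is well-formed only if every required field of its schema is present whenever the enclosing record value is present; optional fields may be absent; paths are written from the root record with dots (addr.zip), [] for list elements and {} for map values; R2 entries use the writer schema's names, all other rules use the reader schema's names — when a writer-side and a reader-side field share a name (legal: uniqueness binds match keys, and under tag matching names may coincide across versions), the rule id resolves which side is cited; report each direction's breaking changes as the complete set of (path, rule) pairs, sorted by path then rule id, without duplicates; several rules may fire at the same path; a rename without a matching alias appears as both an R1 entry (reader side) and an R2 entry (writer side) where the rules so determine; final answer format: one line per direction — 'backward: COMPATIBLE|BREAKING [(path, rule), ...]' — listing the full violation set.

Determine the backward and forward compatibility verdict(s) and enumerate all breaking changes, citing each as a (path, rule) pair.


backward: BREAKING [(primary, R3), (signature, R1)]; forward: BREAKING [(primary, R3)]

in Profile below, arrows point writer -> reader
backward pass over Profile, reader schema v2, writer schema v1:
  writer required, Money -> Money: reader meta maps from writer meta
  writer optional, bytes -> bytes: reader signature maps from writer signature
  writer required, bool -> int64: reader primary maps from writer primary
  writer required, bool -> bool: reader verified maps from writer verified
  writer optional, int64 -> int64: reader meta.id maps from writer meta.id
  writer required, float64 -> float64: reader meta.height maps from writer meta.height
  writer meta.weight: unknown to reader
  violation R3 at primary
  violation R1 at signature
  => backward: BREAKING (2)
forward pass over Profile, reader schema v1, writer schema v2:
  writer required, Money -> Money: reader meta maps from writer meta
  writer required, bytes -> bytes: reader signature maps from writer signature
  writer required, int64 -> bool: reader primary maps from writer primary
  writer optional, bool -> bool: reader verified maps from writer verified
  writer optional, int64 -> int64: reader meta.id maps from writer meta.id
  writer required, float64 -> float64: reader meta.height maps from writer meta.height
  no writer field matches reader meta.weight
  violation R3 at primary
  => forward: BREAKING (1)


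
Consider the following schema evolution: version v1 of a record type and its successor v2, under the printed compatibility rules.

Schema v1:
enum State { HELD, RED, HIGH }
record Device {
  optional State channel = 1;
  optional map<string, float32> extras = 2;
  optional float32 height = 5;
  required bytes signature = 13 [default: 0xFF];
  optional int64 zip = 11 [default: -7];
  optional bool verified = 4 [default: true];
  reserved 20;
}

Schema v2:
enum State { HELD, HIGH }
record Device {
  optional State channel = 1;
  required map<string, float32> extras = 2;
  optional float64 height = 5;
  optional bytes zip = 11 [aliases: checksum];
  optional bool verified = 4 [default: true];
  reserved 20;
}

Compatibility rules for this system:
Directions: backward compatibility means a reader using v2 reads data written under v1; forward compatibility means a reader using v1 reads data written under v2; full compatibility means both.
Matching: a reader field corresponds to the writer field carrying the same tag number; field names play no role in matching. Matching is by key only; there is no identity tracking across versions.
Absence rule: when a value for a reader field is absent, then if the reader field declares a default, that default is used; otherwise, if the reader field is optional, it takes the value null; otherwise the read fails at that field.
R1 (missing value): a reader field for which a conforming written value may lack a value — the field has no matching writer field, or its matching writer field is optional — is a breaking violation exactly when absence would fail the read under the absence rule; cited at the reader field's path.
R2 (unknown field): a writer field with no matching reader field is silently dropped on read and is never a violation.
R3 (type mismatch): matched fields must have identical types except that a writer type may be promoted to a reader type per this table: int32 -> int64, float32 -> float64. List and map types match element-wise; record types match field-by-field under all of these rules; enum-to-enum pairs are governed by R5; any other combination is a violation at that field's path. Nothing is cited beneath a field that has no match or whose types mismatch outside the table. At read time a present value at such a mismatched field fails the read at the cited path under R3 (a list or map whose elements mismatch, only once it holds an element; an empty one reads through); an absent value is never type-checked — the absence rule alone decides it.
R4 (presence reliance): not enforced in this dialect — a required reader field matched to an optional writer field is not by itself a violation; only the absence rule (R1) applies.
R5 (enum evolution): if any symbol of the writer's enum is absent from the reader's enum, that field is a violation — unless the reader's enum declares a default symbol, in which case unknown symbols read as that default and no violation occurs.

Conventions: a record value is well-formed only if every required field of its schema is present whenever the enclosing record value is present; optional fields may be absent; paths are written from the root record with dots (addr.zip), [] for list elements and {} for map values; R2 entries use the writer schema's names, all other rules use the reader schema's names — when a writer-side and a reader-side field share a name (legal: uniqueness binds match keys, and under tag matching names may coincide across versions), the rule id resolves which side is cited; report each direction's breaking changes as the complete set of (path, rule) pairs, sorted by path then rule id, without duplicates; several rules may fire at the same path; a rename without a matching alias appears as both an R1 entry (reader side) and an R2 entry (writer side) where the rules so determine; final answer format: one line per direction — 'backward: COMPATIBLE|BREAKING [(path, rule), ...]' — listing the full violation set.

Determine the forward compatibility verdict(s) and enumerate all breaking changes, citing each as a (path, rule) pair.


in Device below, arrows point writer -> reader
checking forward for Device: reader v1 against writer v2:
  writer optional, State -> State: reader channel maps from writer channel
  writer required, map<string, float32> -> map<string, float32>: reader extras maps from writer extras
  writer optional, float64 -> float32: reader height maps from writer height
  signature: no writer match
  writer optional, bytes -> int64: reader zip maps from writer zip
  writer optional, bool -> bool: reader verified maps from writer verified
  breaking: (height, R3)
  breaking: (zip, R3)
  => forward verdict for Device: BREAKING, 2 violation(s)
the rest of the Device diff is inert for this question:
  enum State (field channel in record Device): symbol RED removed -> affects backward compatibility only, which is not asked
  removed field signature from record Device -> fires no rule on Device, leaving the asked answer as it is
  field extras in record Device: optional changed to required -> affects backward compatibility only, which is not asked

forward: BREAKING [(height, R3), (zip, R3)]


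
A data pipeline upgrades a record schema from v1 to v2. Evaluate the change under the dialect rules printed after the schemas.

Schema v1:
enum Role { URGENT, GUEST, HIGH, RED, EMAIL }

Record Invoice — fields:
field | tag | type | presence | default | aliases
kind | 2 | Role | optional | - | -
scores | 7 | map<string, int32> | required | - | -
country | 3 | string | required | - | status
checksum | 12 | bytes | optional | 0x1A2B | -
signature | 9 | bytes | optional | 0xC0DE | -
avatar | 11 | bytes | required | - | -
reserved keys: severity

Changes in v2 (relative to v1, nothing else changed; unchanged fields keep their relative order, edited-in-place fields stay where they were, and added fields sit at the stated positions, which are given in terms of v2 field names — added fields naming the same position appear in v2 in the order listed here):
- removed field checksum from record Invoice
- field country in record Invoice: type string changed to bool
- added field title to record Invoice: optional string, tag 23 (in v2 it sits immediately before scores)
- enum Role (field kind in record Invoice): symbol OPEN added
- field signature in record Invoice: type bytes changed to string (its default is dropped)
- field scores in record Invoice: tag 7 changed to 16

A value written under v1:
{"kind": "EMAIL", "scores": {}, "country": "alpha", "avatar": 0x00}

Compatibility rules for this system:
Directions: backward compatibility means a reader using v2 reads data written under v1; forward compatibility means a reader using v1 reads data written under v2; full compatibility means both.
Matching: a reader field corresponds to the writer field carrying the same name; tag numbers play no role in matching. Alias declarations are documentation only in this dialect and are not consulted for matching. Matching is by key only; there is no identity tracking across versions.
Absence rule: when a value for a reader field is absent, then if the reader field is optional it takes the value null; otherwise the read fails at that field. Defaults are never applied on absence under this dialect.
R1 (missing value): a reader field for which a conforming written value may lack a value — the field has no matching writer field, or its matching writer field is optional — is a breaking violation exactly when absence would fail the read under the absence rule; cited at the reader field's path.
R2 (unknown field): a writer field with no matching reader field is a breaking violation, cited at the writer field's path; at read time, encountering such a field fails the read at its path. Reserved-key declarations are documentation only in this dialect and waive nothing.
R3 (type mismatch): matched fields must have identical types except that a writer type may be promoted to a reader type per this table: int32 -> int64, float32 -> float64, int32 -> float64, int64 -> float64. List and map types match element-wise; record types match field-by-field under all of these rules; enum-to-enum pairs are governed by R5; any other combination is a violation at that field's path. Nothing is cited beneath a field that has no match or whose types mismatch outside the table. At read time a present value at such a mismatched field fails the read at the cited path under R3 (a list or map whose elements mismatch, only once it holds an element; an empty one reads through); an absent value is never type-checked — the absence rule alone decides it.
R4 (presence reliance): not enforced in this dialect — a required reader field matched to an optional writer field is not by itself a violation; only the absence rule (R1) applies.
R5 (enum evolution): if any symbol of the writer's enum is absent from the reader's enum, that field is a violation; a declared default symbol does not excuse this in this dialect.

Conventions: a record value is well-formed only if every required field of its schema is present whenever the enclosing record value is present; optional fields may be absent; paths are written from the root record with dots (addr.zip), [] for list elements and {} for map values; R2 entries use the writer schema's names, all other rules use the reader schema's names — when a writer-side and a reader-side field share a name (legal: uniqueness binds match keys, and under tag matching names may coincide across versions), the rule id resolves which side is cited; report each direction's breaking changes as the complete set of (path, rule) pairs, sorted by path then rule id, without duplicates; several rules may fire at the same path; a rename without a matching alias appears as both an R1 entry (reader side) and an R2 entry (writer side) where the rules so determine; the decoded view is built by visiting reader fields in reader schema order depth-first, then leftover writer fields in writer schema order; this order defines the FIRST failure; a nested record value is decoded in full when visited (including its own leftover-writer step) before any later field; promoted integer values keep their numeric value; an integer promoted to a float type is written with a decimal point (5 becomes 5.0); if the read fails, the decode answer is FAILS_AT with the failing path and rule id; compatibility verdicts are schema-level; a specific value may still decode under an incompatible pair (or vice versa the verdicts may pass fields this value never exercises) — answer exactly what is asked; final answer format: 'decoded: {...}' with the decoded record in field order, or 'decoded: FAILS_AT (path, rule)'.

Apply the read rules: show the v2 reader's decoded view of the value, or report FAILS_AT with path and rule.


decoded: FAILS_AT (country, R3)

arrows below run writer -> reader for Invoice
decode walk for Invoice under reader schema v2:
  kind := "EMAIL"
  title := null (missing; optional => null)
  scores := {}
  read fails at country under R3
  => FAILS_AT (country, R3)
the other Invoice changes do not affect what is asked:
  removed field checksum from record Invoice -> shifts the Invoice verdicts, not this decode
  added field title to record Invoice: optional string, tag 23 (in v2 it sits immediately before scores) -> shifts the Invoice verdicts, not this decode
  enum Role (field kind in record Invoice): symbol OPEN added -> shifts the Invoice verdicts, not this decode
  field signature in record Invoice: type bytes changed to string (its default is dropped) -> shifts the Invoice verdicts, not this decode
  field scores in record Invoice: tag 7 changed to 16 -> triggers nothing under the printed rules; the Invoice answer is the same either way


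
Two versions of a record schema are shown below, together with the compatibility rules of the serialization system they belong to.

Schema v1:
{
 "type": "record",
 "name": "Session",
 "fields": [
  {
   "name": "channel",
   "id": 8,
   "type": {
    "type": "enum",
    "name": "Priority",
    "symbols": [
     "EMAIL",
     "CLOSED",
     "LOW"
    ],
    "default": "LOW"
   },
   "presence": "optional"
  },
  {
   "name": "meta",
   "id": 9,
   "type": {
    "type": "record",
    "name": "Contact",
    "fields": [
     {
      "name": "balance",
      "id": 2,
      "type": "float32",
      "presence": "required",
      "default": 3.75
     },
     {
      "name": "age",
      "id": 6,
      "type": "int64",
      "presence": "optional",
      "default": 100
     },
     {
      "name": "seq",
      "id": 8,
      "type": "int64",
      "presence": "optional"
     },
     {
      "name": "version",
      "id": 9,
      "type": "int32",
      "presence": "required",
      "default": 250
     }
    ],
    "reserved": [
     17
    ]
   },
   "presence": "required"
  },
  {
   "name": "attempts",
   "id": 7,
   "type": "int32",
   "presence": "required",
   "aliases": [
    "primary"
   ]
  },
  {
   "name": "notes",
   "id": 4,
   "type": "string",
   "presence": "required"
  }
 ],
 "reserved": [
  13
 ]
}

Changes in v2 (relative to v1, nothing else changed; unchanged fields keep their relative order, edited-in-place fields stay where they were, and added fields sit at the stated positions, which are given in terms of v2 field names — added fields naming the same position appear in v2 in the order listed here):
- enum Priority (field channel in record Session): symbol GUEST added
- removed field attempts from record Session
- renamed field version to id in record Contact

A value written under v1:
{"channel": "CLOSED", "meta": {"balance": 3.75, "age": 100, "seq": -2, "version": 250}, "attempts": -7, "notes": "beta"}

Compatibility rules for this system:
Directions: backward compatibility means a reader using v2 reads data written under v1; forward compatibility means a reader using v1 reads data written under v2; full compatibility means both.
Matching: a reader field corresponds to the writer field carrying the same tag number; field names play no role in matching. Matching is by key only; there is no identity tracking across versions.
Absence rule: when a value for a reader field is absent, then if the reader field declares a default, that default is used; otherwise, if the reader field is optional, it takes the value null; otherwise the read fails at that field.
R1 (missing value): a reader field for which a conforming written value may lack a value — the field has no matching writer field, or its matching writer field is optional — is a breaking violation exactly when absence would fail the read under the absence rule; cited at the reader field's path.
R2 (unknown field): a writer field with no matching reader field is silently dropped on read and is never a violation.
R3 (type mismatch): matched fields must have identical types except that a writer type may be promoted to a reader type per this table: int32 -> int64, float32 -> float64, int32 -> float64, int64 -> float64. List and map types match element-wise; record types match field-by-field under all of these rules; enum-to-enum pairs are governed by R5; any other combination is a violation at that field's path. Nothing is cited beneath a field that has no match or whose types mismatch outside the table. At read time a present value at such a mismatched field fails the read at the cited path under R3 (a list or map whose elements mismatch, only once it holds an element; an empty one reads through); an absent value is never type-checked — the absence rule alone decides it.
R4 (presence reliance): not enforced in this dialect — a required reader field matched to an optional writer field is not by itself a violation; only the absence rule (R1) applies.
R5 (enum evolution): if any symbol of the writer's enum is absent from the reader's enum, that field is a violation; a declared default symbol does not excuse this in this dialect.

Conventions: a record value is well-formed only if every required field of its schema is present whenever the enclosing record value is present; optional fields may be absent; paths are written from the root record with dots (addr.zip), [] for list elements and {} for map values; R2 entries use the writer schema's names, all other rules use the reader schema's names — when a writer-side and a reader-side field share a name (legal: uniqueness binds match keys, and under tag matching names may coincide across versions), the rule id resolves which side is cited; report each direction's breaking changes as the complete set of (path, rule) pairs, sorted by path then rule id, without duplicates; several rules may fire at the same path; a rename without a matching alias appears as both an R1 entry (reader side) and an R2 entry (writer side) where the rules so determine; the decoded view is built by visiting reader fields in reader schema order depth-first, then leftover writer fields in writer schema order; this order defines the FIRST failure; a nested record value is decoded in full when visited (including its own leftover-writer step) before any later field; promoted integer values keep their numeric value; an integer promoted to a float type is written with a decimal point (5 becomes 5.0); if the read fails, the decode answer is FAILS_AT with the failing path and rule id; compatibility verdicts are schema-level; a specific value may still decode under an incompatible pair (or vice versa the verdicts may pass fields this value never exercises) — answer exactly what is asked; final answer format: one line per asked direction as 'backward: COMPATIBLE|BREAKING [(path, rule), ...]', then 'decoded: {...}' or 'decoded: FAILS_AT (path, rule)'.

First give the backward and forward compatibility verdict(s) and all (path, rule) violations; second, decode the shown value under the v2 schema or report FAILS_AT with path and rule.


backward: COMPATIBLE []; forward: BREAKING [(attempts, R1), (channel, R5)]; decoded: {"channel": "CLOSED", "meta": {"balance": 3.75, "age": 100, "seq": -2, "id": 250}, "notes": "beta"}

arrows below run writer -> reader for Session
backward analysis of Session with v2 as reader and v1 as writer:
  channel <- channel (Priority -> Priority, writer optional)
  meta <- meta (Contact -> Contact, writer required)
  notes <- notes (string -> string, writer required)
  writer attempts: unknown to reader
  meta.balance <- meta.balance (float32 -> float32, writer required)
  meta.age <- meta.age (int64 -> int64, writer optional)
  meta.seq <- meta.seq (int64 -> int64, writer optional)
  meta.id <- meta.version (int32 -> int32, writer required)
  => backward: COMPATIBLE
forward analysis of Session with v1 as reader and v2 as writer:
  channel <- channel (Priority -> Priority, writer optional)
  meta <- meta (Contact -> Contact, writer required)
  no writer field matches reader attempts
  notes <- notes (string -> string, writer required)
  meta.balance <- meta.balance (float32 -> float32, writer required)
  meta.age <- meta.age (int64 -> int64, writer optional)
  meta.seq <- meta.seq (int64 -> int64, writer optional)
  meta.version <- meta.id (int32 -> int32, writer required)
  breaking: (attempts, R1)
  breaking: (channel, R5)
  => forward verdict for Session: BREAKING, 2 violation(s)
decode (reader v2):
  channel := "CLOSED"
  meta.balance := 3.75
  meta.age := 100
  meta.seq := -2
  meta.id := 250 (from writer version)
  notes := "beta"
  writer attempts: no reader field; dropped
  => decoded: {"channel": "CLOSED", "meta": {"balance": 3.75, "age": 100, "seq": -2, "id": 250}, "notes": "beta"}


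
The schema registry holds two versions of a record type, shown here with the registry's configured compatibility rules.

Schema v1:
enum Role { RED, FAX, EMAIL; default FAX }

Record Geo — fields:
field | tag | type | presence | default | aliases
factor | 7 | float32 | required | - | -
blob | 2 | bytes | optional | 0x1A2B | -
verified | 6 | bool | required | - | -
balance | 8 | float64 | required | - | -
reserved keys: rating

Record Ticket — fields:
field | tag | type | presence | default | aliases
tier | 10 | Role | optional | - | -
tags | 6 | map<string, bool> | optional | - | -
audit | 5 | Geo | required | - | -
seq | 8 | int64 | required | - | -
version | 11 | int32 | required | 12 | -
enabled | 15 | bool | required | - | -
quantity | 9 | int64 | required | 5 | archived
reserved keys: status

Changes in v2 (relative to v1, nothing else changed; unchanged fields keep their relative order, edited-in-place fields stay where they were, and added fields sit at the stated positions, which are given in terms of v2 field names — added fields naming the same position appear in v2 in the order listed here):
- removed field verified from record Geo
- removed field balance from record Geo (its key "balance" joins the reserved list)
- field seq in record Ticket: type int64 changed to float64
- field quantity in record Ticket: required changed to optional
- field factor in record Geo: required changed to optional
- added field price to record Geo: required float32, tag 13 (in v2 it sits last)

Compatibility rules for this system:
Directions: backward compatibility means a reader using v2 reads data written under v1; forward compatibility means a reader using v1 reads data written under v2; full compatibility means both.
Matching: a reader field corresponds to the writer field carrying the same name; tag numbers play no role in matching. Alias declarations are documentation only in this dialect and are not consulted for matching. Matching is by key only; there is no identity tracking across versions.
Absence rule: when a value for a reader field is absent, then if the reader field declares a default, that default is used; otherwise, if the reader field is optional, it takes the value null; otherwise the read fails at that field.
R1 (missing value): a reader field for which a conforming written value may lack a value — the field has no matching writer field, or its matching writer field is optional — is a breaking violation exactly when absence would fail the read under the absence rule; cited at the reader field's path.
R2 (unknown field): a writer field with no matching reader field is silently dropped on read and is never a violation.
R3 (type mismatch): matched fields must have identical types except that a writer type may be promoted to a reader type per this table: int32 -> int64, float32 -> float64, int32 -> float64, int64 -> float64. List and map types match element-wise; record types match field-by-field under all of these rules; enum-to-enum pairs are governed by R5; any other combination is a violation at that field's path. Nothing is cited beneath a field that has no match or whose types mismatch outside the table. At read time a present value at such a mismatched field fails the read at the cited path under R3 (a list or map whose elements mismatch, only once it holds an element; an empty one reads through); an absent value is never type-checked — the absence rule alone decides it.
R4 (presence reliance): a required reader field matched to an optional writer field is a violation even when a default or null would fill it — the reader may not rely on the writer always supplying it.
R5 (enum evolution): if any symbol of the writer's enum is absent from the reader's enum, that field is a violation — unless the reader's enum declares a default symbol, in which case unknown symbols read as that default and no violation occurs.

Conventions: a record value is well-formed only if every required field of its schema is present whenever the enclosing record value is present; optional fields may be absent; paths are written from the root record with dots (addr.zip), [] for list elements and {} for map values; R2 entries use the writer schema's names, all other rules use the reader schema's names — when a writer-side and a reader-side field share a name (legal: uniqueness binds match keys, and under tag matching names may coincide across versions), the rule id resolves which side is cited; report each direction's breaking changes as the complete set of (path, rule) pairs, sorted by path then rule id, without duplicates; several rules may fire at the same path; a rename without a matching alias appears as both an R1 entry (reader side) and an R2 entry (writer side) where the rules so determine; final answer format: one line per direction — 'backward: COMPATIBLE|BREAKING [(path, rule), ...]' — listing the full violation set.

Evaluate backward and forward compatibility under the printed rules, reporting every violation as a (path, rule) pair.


arrows below run writer -> reader for Ticket
backward for Ticket (reader v2, writer v1):
  tier: paired with writer tier (Role -> Role; writer optional)
  tags: paired with writer tags (map<string, bool> -> map<string, bool>; writer optional)
  audit: paired with writer audit (Geo -> Geo; writer required)
  seq: paired with writer seq (int64 -> float64; writer required)
  version: paired with writer version (int32 -> int32; writer required)
  enabled: paired with writer enabled (bool -> bool; writer required)
  quantity: paired with writer quantity (int64 -> int64; writer required)
  audit.factor: paired with writer audit.factor (float32 -> float32; writer required)
  audit.blob: paired with writer audit.blob (bytes -> bytes; writer optional)
  audit.price has no writer counterpart
  audit.verified (writer side), unknown to reader
  audit.balance (writer side), unknown to reader
  R1 fires at audit.price
  => backward verdict for Ticket: BREAKING, 1 violation(s)
forward for Ticket (reader v1, writer v2):
  tier: paired with writer tier (Role -> Role; writer optional)
  tags: paired with writer tags (map<string, bool> -> map<string, bool>; writer optional)
  audit: paired with writer audit (Geo -> Geo; writer required)
  seq: paired with writer seq (float64 -> int64; writer required)
  version: paired with writer version (int32 -> int32; writer required)
  enabled: paired with writer enabled (bool -> bool; writer required)
  quantity: paired with writer quantity (int64 -> int64; writer optional)
  audit.factor: paired with writer audit.factor (float32 -> float32; writer optional)
  audit.blob: paired with writer audit.blob (bytes -> bytes; writer optional)
  audit.verified has no writer counterpart
  audit.balance has no writer counterpart
  audit.price (writer side), unknown to reader
  R1 fires at audit.balance
  R1 fires at audit.factor
  R4 fires at audit.factor
  R1 fires at audit.verified
  R4 fires at quantity
  R3 fires at seq
  => forward verdict for Ticket: BREAKING, 6 violation(s)

backward: BREAKING [(audit.price, R1)]; forward: BREAKING [(audit.balance, R1), (audit.factor, R1), (audit.factor, R4), (audit.verified, R1), (quantity, R4), (seq, R3)]


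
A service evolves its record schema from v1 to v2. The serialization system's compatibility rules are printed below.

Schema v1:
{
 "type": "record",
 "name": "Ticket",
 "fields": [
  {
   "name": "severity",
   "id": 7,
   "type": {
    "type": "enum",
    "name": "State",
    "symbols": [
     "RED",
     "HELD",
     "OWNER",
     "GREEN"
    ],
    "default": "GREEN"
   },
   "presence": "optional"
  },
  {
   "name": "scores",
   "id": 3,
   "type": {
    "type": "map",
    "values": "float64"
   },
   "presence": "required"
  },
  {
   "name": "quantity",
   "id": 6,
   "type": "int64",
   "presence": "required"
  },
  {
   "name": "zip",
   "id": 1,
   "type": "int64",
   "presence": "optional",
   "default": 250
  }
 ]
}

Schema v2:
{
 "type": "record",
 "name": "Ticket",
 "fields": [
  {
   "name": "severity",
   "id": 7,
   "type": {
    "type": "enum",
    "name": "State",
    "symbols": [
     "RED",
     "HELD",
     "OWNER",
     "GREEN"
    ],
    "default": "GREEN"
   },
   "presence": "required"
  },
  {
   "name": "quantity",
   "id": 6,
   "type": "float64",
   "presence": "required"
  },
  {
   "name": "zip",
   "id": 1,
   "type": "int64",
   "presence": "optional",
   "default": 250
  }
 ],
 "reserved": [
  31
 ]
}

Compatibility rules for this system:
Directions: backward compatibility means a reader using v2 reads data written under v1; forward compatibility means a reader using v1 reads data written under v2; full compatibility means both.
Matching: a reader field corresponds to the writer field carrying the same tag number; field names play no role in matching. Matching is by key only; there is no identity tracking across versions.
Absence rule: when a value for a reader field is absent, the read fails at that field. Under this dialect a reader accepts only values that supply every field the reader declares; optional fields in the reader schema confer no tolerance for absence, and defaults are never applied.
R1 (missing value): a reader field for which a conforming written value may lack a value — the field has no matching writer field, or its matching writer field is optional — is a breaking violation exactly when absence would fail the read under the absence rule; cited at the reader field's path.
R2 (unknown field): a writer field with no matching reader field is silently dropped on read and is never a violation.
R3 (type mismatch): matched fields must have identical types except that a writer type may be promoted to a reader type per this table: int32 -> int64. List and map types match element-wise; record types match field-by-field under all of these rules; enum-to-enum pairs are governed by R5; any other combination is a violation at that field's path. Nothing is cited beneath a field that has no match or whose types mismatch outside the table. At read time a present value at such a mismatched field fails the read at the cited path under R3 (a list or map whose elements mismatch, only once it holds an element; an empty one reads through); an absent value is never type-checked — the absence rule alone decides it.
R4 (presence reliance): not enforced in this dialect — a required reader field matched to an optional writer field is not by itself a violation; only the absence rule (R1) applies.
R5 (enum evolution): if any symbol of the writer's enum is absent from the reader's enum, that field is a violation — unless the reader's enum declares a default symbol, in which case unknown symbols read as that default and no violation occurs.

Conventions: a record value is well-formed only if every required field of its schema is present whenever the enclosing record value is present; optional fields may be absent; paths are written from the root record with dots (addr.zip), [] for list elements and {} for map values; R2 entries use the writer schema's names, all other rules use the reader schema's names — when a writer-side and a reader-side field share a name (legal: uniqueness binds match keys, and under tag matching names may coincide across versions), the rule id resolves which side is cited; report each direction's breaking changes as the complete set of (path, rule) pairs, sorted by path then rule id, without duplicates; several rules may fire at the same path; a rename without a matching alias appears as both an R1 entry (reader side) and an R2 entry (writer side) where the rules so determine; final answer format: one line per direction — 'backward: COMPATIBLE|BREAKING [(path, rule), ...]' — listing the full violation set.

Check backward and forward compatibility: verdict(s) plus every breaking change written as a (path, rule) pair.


in Ticket below, arrows point writer -> reader
backward pass over Ticket, reader schema v2, writer schema v1:
  State -> State, writer optional: severity aligns to severity
  int64 -> float64, writer required: quantity aligns to quantity
  int64 -> int64, writer optional: zip aligns to zip
  writer field scores has no reader counterpart
  breaking: (quantity, R3)
  breaking: (severity, R1)
  breaking: (zip, R1)
  => backward verdict for Ticket: BREAKING, 3 violation(s)
forward pass over Ticket, reader schema v1, writer schema v2:
  State -> State, writer required: severity aligns to severity
  no writer field matches reader scores
  float64 -> int64, writer required: quantity aligns to quantity
  int64 -> int64, writer optional: zip aligns to zip
  breaking: (quantity, R3)
  breaking: (scores, R1)
  breaking: (zip, R1)
  => forward verdict for Ticket: BREAKING, 3 violation(s)

backward: BREAKING [(quantity, R3), (severity, R1), (zip, R1)]; forward: BREAKING [(quantity, R3), (scores, R1), (zip, R1)]
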